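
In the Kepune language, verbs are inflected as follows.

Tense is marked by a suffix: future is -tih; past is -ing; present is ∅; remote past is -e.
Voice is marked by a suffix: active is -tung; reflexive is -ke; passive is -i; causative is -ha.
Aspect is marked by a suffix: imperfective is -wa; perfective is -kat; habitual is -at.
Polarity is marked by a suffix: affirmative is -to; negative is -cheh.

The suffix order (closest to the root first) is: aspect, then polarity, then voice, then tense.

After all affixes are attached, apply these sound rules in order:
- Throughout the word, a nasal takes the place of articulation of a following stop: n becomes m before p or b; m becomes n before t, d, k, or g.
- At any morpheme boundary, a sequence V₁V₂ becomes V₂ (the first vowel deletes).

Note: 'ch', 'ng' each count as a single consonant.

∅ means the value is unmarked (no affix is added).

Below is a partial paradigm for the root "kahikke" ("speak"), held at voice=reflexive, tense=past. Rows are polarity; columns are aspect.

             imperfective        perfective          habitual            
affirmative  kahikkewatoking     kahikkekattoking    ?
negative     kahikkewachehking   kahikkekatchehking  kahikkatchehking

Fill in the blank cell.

kahikkattoking

Attach aspect habitual -at → kahikkeat.
Attach polarity affirmative -to → kahikkeatto.
Attach voice reflexive -ke → kahikkeattoke.
Attach tense past -ing → kahikkeattokeing.
Nasal assimilation: no change.
Apply vowel deletion: kahikkeattokeing → kahikkattoking.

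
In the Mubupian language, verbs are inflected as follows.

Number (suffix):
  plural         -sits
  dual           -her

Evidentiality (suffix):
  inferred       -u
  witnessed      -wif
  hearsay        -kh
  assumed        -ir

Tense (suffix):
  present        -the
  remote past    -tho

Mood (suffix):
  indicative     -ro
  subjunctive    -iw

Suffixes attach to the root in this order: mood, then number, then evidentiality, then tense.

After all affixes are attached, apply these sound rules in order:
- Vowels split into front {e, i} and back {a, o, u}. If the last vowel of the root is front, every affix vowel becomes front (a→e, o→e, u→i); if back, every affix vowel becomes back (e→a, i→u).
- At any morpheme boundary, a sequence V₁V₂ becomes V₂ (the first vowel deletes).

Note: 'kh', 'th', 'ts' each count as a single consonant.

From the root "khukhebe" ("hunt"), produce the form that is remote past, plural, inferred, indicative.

Attach mood indicative -ro → khukhebero.
Attach number plural -sits → khukheberosits.
Attach evidentiality inferred -u → khukheberositsu.
Attach tense remote past -tho → khukheberositsutho.
Apply vowel harmony: khukheberositsutho → khukheberesitsithe.
Vowel deletion: no change.

khukheberesitsithe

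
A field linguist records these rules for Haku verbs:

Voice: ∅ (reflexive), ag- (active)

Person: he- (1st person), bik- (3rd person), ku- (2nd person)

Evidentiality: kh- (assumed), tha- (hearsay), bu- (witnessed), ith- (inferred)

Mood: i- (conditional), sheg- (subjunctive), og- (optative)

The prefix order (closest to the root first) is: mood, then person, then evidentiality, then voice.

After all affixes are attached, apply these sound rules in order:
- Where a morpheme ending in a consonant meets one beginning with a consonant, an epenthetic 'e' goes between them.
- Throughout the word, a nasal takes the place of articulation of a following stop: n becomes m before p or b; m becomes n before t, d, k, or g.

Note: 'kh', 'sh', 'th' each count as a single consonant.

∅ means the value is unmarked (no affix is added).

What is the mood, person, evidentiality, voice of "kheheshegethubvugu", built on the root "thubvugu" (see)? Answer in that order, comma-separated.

subjunctive, 1st person, assumed, reflexive

Segment: kh-he-sheg-thubvugu.
mood: sheg- → subjunctive.
person: he- → 1st person.
evidentiality: kh- → assumed.
voice: ∅ → reflexive.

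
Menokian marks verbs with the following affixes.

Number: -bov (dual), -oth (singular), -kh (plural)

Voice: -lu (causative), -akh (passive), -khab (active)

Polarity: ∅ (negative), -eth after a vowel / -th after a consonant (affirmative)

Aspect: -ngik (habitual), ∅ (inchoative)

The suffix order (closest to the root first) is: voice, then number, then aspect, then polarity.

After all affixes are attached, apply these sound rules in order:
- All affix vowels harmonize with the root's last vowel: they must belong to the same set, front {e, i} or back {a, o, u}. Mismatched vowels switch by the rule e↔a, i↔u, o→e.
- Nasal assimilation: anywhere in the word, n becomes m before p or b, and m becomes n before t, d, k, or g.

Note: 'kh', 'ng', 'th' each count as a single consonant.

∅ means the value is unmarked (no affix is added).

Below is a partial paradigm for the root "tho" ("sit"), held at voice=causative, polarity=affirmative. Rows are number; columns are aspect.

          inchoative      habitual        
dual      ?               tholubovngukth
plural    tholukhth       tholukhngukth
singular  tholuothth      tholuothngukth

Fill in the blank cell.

tholubovth

Attach voice causative -lu → tholu.
Attach number dual -bov → tholubov.
aspect = inchoative: zero marking, form stays tholubov.
Attach polarity affirmative -th (after consonant 'v') → tholubovth.
Vowel harmony: no change.
Nasal assimilation: no change.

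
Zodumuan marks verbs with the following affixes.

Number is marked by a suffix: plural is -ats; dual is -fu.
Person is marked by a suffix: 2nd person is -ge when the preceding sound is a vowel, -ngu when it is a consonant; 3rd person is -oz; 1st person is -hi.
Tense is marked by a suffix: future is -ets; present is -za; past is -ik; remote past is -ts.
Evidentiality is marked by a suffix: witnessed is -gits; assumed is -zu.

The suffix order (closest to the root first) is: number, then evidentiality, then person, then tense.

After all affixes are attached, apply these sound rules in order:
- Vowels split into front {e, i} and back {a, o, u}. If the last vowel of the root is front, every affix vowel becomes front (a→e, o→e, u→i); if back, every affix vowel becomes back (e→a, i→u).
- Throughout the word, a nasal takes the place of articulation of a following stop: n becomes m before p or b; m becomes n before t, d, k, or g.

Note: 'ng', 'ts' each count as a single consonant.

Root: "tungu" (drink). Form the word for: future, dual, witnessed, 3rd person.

tungufugutsozats

Attach number dual -fu → tungufu.
Attach evidentiality witnessed -gits → tungufugits.
Attach person 3rd person -oz → tungufugitsoz.
Attach tense future -ets → tungufugitsozets.
Apply vowel harmony: tungufugitsozets → tungufugutsozats.
Nasal assimilation: no change.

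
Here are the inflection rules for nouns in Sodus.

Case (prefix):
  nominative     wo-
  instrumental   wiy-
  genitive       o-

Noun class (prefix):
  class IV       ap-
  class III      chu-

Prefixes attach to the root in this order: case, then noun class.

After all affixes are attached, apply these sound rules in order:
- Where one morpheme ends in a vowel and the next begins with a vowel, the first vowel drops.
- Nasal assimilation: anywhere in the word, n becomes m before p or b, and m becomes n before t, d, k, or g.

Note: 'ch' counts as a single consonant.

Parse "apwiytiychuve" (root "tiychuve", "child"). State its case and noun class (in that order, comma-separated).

instrumental, class IV

Segment: ap-wiy-tiychuve.
case: wiy- → instrumental.
noun class: ap- → class IV.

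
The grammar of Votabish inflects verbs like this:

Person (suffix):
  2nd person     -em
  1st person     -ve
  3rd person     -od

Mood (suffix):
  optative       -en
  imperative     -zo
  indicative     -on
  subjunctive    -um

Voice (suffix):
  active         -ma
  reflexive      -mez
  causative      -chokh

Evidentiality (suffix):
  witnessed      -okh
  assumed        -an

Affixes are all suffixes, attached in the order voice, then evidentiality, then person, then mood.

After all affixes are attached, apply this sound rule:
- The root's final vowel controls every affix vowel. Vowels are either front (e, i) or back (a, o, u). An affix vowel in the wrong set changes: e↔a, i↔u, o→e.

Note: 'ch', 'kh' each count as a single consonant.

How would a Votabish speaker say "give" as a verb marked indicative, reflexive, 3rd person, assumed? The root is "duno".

dunomazanodon

Attach voice reflexive -mez → dunomez.
Attach evidentiality assumed -an → dunomezan.
Attach person 3rd person -od → dunomezanod.
Attach mood indicative -on → dunomezanodon.
Apply vowel harmony: dunomezanodon → dunomazanodon.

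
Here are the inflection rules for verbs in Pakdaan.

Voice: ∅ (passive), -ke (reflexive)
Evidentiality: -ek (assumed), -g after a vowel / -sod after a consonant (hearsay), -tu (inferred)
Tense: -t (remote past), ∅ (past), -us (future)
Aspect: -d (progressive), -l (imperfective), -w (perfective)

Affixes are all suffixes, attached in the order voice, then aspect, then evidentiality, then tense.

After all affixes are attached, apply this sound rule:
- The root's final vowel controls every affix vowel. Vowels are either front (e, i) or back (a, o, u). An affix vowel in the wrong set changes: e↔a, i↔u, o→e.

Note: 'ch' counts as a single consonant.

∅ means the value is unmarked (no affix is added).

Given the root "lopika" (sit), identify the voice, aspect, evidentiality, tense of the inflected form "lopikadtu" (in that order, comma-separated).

Segment: lopika-d-tu.
voice: ∅ → passive.
aspect: -d → progressive.
evidentiality: -tu → inferred.
tense: ∅ → past.

passive, progressive, inferred, past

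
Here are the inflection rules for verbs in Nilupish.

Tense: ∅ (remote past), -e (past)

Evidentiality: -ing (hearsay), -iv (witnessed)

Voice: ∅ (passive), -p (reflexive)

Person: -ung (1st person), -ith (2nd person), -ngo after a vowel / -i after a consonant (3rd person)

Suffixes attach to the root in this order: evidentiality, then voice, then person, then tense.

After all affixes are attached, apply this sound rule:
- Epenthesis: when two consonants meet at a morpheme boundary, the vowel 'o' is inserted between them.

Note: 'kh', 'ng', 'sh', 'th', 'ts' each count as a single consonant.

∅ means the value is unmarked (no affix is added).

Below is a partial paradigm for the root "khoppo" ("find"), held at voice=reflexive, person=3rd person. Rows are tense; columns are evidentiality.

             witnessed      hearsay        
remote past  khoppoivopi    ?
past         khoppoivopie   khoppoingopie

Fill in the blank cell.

Attach evidentiality hearsay -ing → khoppoing.
Attach voice reflexive -p → khoppoingp.
Attach person 3rd person -i (after consonant 'p') → khoppoingpi.
tense = remote past: zero marking, form stays khoppoingpi.
Apply epenthesis: khoppoingpi → khoppoingopi.

khoppoingopi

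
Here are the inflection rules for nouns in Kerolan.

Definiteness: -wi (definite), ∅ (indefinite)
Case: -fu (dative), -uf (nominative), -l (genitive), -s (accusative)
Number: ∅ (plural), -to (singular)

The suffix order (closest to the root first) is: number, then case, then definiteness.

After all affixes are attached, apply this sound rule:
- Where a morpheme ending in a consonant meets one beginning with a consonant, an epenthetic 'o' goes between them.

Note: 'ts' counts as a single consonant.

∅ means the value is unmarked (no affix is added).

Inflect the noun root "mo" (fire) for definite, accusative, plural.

number = plural: zero marking, form stays mo.
Attach case accusative -s → mos.
Attach definiteness definite -wi → moswi.
Apply epenthesis: moswi → mosowi.

mosowi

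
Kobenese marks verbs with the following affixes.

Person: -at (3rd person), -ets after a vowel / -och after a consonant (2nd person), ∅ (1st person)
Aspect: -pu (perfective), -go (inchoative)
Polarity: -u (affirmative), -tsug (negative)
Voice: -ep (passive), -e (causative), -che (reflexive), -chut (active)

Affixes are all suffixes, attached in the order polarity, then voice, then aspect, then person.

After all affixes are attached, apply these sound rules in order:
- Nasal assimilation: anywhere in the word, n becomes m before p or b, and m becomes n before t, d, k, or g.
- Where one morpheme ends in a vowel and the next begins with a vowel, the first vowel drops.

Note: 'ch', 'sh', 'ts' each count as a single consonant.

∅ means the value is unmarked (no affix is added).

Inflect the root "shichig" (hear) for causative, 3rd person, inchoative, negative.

shichigtsugegat

Attach polarity negative -tsug → shichigtsug.
Attach voice causative -e → shichigtsuge.
Attach aspect inchoative -go → shichigtsugego.
Attach person 3rd person -at → shichigtsugegoat.
Nasal assimilation: no change.
Apply vowel deletion: shichigtsugegoat → shichigtsugegat.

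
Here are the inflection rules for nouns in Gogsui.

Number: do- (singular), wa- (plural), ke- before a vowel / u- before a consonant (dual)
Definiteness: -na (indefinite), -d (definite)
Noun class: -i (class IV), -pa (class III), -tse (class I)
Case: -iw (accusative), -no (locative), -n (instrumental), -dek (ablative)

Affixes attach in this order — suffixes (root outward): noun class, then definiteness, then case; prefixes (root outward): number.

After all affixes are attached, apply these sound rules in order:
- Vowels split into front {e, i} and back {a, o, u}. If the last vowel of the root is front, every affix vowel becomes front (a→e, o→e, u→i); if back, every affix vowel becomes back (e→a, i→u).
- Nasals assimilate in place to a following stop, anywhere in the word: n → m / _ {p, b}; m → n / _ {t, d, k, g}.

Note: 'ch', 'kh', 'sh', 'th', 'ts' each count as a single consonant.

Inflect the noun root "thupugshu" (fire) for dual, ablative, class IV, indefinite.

uthupugshuunadak

Attach noun class class IV -i → thupugshui.
Attach definiteness indefinite -na → thupugshuina.
Attach case ablative -dek → thupugshuinadek.
Attach number dual u- (before consonant 'th') → uthupugshuinadek.
Apply vowel harmony: uthupugshuinadek → uthupugshuunadak.
Nasal assimilation: no change.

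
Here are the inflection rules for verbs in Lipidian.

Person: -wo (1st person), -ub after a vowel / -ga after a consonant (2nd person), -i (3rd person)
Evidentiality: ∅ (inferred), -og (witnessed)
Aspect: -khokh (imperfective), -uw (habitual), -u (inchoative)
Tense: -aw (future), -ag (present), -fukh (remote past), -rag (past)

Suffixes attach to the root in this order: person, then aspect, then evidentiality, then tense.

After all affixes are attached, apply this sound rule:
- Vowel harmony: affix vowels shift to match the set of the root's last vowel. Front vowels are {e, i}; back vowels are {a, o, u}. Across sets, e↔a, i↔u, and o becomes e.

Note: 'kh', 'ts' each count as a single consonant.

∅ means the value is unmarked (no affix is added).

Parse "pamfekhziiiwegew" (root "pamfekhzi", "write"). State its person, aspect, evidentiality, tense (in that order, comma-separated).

3rd person, habitual, witnessed, future

Segment: pamfekhzi-i-uw-og-aw.
person: -i → 3rd person.
aspect: -uw → habitual.
evidentiality: -og → witnessed.
tense: -aw → future.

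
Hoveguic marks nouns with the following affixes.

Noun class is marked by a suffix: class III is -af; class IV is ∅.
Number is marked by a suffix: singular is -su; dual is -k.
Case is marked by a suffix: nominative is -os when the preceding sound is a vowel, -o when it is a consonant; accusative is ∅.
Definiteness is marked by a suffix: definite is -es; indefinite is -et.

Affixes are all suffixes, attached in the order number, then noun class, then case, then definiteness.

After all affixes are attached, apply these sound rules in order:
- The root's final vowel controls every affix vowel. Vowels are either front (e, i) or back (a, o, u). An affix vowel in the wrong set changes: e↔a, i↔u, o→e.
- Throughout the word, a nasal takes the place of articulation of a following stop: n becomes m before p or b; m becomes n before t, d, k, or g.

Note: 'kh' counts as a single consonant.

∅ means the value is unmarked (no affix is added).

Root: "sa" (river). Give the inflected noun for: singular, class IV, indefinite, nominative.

sasuosat

Attach number singular -su → sasu.
noun class = class IV: zero marking, form stays sasu.
Attach case nominative -os (after vowel 'u') → sasuos.
Attach definiteness indefinite -et → sasuoset.
Apply vowel harmony: sasuoset → sasuosat.
Nasal assimilation: no change.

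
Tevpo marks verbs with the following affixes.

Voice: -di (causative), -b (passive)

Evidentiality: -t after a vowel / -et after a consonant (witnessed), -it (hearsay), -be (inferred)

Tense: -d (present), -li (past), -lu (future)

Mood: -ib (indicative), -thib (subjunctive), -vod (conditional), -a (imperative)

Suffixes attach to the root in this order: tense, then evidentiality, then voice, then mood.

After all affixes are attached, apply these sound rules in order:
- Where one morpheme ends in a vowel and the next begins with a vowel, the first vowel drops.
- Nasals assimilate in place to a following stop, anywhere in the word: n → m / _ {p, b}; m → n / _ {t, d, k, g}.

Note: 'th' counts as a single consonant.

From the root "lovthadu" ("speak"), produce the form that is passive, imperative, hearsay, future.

Attach tense future -lu → lovthadulu.
Attach evidentiality hearsay -it → lovthaduluit.
Attach voice passive -b → lovthaduluitb.
Attach mood imperative -a → lovthaduluitba.
Apply vowel deletion: lovthaduluitba → lovthadulitba.
Nasal assimilation: no change.

lovthadulitba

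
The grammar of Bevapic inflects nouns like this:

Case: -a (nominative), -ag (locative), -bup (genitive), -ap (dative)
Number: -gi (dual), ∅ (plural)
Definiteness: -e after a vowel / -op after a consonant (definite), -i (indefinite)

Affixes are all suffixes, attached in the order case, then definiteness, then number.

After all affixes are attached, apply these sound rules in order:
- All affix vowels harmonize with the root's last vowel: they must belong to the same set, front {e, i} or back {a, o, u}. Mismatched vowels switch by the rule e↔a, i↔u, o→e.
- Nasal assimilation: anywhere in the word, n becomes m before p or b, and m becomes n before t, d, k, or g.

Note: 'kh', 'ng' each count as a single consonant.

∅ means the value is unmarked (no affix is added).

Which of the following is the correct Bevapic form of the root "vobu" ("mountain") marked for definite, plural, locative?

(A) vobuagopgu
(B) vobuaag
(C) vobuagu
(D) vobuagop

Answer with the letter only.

Attach case locative -ag → vobuag.
Attach definiteness definite -op (after consonant 'g') → vobuagop.
number = plural: zero marking, form stays vobuagop.
Vowel harmony: no change.
Nasal assimilation: no change.
So the correct form is vobuagop, option (D).
(A) vobuagopgu is wrong: it uses dual instead of plural for number.
(B) vobuaag is wrong: it has the affixes in the wrong order.
(C) vobuagu is wrong: it uses indefinite instead of definite for definiteness.

D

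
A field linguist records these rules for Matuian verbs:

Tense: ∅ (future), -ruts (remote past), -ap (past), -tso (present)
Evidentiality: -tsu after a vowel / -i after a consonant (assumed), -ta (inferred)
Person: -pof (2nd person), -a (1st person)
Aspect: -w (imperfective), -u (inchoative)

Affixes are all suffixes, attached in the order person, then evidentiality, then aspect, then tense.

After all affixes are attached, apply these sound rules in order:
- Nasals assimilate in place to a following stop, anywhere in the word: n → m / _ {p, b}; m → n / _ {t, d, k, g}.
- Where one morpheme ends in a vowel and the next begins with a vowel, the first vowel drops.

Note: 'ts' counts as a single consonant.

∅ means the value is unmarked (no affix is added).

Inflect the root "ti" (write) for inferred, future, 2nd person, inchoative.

tipoftu

Attach person 2nd person -pof → tipof.
Attach evidentiality inferred -ta → tipofta.
Attach aspect inchoative -u → tipoftau.
tense = future: zero marking, form stays tipoftau.
Nasal assimilation: no change.
Apply vowel deletion: tipoftau → tipoftu.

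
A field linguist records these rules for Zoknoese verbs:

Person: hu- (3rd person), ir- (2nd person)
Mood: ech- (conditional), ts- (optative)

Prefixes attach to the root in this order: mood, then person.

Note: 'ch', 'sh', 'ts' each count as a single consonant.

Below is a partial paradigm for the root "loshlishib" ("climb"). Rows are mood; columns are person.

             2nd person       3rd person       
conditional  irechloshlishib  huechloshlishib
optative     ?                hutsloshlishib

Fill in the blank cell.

irtsloshlishib

Attach mood optative ts- → tsloshlishib.
Attach person 2nd person ir- → irtsloshlishib.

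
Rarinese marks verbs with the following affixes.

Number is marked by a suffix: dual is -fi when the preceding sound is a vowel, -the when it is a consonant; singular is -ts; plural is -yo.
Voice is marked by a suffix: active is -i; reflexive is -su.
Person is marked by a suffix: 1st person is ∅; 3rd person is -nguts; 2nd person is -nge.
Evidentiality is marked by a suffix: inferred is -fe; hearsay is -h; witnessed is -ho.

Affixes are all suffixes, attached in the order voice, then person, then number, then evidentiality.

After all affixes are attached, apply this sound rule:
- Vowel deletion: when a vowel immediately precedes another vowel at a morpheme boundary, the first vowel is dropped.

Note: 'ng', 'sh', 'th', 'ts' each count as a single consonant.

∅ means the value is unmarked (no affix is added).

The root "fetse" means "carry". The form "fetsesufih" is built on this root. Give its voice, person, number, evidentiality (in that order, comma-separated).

reflexive, 1st person, dual, hearsay

Segment: fetse-su-fi-h.
voice: -su → reflexive.
person: ∅ → 1st person.
number: -fi/the → dual.
evidentiality: -h → hearsay.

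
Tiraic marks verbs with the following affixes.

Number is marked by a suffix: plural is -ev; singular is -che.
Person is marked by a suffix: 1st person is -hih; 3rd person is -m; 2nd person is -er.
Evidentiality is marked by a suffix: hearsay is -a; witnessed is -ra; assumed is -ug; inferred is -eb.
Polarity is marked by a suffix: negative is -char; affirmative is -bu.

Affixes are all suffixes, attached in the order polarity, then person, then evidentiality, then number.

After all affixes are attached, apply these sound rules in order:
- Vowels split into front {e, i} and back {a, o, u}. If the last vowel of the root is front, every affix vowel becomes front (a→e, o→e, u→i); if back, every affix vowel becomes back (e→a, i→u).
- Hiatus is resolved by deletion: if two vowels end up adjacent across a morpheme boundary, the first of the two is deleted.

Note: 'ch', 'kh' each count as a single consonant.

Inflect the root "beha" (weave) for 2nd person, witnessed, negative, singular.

behachararracha

Attach polarity negative -char → behachar.
Attach person 2nd person -er → behacharer.
Attach evidentiality witnessed -ra → behacharerra.
Attach number singular -che → behacharerrache.
Apply vowel harmony: behacharerrache → behachararracha.
Vowel deletion: no change.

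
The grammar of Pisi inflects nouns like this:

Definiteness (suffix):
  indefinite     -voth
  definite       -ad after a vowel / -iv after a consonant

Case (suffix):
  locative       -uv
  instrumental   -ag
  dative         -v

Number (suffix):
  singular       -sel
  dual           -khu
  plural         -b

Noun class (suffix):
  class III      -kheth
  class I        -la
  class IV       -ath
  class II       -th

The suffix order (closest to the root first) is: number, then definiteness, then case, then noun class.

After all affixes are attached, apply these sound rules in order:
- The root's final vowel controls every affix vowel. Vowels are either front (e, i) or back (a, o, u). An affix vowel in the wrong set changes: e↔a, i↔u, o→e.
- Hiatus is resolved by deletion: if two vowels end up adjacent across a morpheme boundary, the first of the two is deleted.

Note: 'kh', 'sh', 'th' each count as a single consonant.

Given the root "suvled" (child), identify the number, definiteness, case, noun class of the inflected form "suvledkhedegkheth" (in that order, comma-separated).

Segment: suvled-khu-ad-ag-kheth.
number: -khu → dual.
definiteness: -ad/iv → definite.
case: -ag → instrumental.
noun class: -kheth → class III.

dual, definite, instrumental, class III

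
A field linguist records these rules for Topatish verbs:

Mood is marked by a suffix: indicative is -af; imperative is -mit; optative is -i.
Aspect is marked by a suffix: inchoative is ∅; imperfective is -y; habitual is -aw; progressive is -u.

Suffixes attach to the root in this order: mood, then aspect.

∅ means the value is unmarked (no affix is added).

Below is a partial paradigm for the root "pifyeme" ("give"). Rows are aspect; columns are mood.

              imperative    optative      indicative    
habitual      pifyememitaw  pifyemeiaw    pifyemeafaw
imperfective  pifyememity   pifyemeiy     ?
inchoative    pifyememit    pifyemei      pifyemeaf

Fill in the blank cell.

pifyemeafy

Attach mood indicative -af → pifyemeaf.
Attach aspect imperfective -y → pifyemeafy.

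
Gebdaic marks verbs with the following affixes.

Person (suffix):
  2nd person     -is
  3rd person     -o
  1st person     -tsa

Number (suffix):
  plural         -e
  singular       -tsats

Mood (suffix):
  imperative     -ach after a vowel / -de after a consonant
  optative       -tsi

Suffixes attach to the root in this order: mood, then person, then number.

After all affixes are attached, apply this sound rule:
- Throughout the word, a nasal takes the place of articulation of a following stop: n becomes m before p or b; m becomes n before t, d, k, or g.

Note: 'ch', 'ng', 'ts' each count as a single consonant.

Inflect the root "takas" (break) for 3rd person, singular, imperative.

takasdeotsats

Attach mood imperative -de (after consonant 's') → takasde.
Attach person 3rd person -o → takasdeo.
Attach number singular -tsats → takasdeotsats.
Nasal assimilation: no change.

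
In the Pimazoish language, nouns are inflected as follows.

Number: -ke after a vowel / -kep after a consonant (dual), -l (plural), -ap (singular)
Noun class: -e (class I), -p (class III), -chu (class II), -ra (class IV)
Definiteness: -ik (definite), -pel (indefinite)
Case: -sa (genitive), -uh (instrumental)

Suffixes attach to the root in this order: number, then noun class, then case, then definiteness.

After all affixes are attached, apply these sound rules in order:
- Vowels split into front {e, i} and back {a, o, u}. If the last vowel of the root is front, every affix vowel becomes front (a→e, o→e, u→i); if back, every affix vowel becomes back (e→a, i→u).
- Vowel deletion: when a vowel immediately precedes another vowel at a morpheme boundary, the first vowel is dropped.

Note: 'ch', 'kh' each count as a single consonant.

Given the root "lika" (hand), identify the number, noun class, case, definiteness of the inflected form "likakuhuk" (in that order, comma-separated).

Segment: lika-ke-e-uh-ik.
number: -ke/kep → dual.
noun class: -e → class I.
case: -uh → instrumental.
definiteness: -ik → definite.

dual, class I, instrumental, definite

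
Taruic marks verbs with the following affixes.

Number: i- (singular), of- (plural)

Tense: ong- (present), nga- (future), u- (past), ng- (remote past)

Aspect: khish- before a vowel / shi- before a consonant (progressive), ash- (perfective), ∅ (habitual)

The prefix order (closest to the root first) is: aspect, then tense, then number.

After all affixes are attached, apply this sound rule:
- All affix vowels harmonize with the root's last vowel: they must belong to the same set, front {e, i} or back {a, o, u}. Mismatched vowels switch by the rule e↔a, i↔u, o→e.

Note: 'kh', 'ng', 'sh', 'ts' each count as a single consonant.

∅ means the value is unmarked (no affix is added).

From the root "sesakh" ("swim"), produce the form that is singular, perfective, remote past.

Attach aspect perfective ash- → ashsesakh.
Attach tense remote past ng- → ngashsesakh.
Attach number singular i- → ingashsesakh.
Apply vowel harmony: ingashsesakh → ungashsesakh.

ungashsesakh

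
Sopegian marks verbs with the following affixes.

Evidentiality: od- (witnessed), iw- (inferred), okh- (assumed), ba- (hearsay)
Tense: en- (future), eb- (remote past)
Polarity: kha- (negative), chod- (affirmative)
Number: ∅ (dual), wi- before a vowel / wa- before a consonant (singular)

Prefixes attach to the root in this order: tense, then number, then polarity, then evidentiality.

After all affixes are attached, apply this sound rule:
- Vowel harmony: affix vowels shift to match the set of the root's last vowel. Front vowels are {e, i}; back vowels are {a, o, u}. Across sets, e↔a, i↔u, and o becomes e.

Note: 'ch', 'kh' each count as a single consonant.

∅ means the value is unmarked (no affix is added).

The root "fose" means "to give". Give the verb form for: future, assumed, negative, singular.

Attach tense future en- → enfose.
Attach number singular wi- (before vowel 'e') → wienfose.
Attach polarity negative kha- → khawienfose.
Attach evidentiality assumed okh- → okhkhawienfose.
Apply vowel harmony: okhkhawienfose → ekhkhewienfose.

ekhkhewienfose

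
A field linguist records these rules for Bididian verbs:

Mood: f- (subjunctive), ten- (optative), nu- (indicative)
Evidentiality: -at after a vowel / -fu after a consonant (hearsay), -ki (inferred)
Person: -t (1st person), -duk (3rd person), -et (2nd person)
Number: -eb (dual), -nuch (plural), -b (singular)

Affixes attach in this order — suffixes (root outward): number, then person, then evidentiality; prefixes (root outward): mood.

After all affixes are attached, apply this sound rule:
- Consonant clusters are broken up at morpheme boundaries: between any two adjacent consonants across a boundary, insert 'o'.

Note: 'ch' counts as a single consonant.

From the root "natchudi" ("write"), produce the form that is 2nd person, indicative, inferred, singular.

Attach number singular -b → natchudib.
Attach person 2nd person -et → natchudibet.
Attach evidentiality inferred -ki → natchudibetki.
Attach mood indicative nu- → nunatchudibetki.
Apply epenthesis: nunatchudibetki → nunatchudibetoki.

nunatchudibetoki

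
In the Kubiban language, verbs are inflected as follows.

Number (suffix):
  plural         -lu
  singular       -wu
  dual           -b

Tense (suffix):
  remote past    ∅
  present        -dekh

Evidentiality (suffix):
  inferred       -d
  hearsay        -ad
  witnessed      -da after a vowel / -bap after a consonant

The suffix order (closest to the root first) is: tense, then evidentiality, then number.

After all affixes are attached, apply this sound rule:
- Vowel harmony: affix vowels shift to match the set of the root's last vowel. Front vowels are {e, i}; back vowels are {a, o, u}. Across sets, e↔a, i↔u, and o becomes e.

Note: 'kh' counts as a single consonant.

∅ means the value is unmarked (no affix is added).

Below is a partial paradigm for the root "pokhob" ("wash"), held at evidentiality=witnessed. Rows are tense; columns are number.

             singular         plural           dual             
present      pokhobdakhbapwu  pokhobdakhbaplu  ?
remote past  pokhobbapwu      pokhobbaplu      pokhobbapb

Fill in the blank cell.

pokhobdakhbapb

Attach tense present -dekh → pokhobdekh.
Attach evidentiality witnessed -bap (after consonant 'kh') → pokhobdekhbap.
Attach number dual -b → pokhobdekhbapb.
Apply vowel harmony: pokhobdekhbapb → pokhobdakhbapb.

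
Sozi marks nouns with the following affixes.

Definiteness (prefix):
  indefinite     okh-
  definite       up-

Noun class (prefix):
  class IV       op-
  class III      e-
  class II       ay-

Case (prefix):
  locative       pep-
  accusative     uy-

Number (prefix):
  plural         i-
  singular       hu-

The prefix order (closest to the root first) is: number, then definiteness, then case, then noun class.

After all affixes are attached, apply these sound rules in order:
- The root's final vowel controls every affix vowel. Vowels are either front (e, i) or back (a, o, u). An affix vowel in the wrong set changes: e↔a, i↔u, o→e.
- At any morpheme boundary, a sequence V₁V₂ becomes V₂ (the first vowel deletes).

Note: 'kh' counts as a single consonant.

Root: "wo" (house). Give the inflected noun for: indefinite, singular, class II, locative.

Attach number singular hu- → huwo.
Attach definiteness indefinite okh- → okhhuwo.
Attach case locative pep- → pepokhhuwo.
Attach noun class class II ay- → aypepokhhuwo.
Apply vowel harmony: aypepokhhuwo → aypapokhhuwo.
Vowel deletion: no change.

aypapokhhuwo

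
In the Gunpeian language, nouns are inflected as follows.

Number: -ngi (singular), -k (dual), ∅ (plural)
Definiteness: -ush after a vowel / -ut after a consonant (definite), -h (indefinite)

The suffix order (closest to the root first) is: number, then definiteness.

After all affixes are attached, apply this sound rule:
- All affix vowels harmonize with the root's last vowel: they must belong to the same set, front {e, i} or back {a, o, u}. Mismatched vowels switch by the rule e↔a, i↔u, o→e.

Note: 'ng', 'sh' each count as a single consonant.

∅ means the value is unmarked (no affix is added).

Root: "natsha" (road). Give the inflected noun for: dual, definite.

natshakut

Attach number dual -k → natshak.
Attach definiteness definite -ut (after consonant 'k') → natshakut.
Vowel harmony: no change.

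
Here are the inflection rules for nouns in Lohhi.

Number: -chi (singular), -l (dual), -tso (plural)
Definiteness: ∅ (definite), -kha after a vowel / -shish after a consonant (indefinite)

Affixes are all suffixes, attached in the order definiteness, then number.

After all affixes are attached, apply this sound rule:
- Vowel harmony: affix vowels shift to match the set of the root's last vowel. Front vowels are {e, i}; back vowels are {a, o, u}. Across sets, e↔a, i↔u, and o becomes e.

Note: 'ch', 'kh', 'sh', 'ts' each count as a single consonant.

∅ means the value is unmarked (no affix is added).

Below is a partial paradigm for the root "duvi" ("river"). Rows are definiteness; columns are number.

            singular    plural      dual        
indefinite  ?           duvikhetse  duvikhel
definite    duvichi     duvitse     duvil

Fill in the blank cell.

duvikhechi

Attach definiteness indefinite -kha (after vowel 'i') → duvikha.
Attach number singular -chi → duvikhachi.
Apply vowel harmony: duvikhachi → duvikhechi.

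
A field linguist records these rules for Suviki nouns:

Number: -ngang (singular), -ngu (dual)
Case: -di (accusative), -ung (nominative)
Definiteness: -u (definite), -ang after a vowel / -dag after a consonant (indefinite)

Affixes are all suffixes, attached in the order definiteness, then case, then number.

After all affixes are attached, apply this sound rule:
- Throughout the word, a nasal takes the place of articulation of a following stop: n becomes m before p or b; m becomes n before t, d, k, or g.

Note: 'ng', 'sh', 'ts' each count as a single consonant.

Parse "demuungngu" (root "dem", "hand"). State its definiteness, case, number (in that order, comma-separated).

Segment: dem-u-ung-ngu.
definiteness: -u → definite.
case: -ung → nominative.
number: -ngu → dual.

definite, nominative, dual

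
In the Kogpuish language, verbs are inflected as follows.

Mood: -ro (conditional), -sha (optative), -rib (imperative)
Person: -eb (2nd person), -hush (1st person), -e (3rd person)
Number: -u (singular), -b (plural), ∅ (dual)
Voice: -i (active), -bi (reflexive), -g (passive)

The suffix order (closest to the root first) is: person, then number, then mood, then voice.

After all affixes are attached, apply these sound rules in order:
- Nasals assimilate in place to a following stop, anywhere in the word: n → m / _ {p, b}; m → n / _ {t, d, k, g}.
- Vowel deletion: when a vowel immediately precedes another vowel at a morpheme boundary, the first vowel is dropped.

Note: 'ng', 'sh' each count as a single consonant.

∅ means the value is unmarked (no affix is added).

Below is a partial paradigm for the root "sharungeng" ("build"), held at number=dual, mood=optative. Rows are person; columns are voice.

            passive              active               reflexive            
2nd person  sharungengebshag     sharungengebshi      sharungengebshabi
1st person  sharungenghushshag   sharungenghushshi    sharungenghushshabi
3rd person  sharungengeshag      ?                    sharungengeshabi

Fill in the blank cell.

Attach person 3rd person -e → sharungenge.
number = dual: zero marking, form stays sharungenge.
Attach mood optative -sha → sharungengesha.
Attach voice active -i → sharungengeshai.
Nasal assimilation: no change.
Apply vowel deletion: sharungengeshai → sharungengeshi.

sharungengeshi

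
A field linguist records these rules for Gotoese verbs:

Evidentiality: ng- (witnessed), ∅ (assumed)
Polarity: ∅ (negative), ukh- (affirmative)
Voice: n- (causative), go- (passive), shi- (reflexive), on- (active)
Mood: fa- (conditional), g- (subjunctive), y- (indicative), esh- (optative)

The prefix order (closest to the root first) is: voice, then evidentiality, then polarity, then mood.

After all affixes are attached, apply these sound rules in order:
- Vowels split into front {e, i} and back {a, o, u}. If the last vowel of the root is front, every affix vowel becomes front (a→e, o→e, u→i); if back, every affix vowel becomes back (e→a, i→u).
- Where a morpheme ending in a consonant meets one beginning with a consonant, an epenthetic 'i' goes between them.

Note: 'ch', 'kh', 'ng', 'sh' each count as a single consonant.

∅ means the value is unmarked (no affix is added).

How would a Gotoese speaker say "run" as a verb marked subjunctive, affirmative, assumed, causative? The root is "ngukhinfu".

gukhiningukhinfu

Attach voice causative n- → nngukhinfu.
evidentiality = assumed: zero marking, form stays nngukhinfu.
Attach polarity affirmative ukh- → ukhnngukhinfu.
Attach mood subjunctive g- → gukhnngukhinfu.
Vowel harmony: no change.
Apply epenthesis: gukhnngukhinfu → gukhiningukhinfu.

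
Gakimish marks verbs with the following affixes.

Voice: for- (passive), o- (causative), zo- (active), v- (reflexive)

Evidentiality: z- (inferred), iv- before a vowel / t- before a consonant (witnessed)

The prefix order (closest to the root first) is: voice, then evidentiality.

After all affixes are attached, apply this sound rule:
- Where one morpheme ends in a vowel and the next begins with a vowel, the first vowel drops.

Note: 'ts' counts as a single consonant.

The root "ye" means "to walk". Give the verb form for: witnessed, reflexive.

Attach voice reflexive v- → vye.
Attach evidentiality witnessed t- (before consonant 'v') → tvye.
Vowel deletion: no change.

tvye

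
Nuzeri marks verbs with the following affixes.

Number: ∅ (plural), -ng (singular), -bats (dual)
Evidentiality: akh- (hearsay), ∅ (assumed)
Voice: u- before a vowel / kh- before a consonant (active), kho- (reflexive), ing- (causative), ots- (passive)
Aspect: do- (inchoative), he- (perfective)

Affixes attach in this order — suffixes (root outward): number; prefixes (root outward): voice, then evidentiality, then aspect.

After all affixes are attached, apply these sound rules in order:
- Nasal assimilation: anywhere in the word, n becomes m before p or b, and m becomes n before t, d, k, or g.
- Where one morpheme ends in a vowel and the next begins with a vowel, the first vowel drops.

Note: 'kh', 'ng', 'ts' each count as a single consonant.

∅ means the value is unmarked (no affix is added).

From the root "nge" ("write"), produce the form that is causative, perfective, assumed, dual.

hingngebats

Attach voice causative ing- → ingnge.
evidentiality = assumed: zero marking, form stays ingnge.
Attach aspect perfective he- → heingnge.
Attach number dual -bats → heingngebats.
Nasal assimilation: no change.
Apply vowel deletion: heingngebats → hingngebats.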